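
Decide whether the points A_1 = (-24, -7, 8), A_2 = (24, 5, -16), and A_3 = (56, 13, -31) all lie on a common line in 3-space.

No

A_1A_2 = (48, 12, -24), A_1A_3 = (80, 20, -39).
Comparing components 2 and 3: (12)(-39) − (-24)(20) = 12 ≠ 0, so A_1A_2 and A_1A_3 are not parallel and the points are not collinear.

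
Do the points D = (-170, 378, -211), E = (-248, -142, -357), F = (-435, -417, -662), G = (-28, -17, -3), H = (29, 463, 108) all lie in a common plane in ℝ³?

No

The plane through D, E, F has normal n = DE × DF = (118450, 3512, -75790) and equation n·P = -2817274.
Checking the remaining points: n·G = -3148934, n·H = -3124214.
Since n·G = -3148934 ≠ -2817274, G is off the plane and the points are not all coplanar.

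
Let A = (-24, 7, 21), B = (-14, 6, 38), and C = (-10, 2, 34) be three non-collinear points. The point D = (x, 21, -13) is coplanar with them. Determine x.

-62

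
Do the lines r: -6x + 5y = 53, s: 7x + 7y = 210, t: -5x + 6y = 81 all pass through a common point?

No

Lines aᵢx + bᵢy = cᵢ with pairwise distinct directions are concurrent exactly when det[aᵢ bᵢ cᵢ] = 0.
Here the determinant is 154.
Nonzero, so no common point exists.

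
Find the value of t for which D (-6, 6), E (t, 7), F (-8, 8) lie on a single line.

-7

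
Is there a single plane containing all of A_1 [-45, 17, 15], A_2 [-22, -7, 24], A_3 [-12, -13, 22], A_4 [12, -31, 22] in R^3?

Yes

With A_1 as base: A_1A_2 = (23, -24, 9), A_1A_3 = (33, -30, 7), A_1A_4 = (57, -48, 7).
A_1A_3 × A_1A_4 = (126, 168, 126).
A_1A_2 · (A_1A_3 × A_1A_4) = 0.
The scalar triple product vanishes, so the four points are coplanar.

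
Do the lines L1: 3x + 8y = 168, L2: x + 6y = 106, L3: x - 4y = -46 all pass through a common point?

Lines aᵢx + bᵢy = cᵢ with pairwise distinct directions are concurrent exactly when det[aᵢ bᵢ cᵢ] = 0.
Here the determinant is -20.
Nonzero, so no common point exists.

No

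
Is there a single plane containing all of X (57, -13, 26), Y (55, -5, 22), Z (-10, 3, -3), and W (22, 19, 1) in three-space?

A normal to the plane through X, Y, Z is n = XY × XZ = (-168, 210, 504).
The plane has equation n·P = 798. For W: n·W = 798.
Equal, so W lies in the plane and all four are coplanar.

Yes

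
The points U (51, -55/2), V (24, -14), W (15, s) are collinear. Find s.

The three points are collinear iff det[UV; UW] = 0.
This determinant is linear in s: (-27)s + (-513/2) = 0, so s = -19/2.

-19/2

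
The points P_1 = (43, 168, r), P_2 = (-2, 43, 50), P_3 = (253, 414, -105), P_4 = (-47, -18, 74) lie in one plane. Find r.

Coplanarity ⇔ det[P_1P_2; P_1P_3; P_1P_4] = 0.
Expanding, this is linear in r: (-1140)r + (-25080) = 0.
So r = -22.

-22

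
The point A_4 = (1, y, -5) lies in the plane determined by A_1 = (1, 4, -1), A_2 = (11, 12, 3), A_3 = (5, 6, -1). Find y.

1

The plane through A_1, A_2, A_3 has equation −8x + 16y − 12z = 68.
Substituting A_4: (16)y + (52) = 68, so y = 1.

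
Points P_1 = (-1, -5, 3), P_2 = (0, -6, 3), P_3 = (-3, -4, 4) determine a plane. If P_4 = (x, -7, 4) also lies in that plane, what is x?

0

The plane through P_1, P_2, P_3 has equation −1x − 1y − 1z = 3.
Substituting P_4: (-1)x + (3) = 3, so x = 0.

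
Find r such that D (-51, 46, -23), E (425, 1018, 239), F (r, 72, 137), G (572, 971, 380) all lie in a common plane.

131

Normal to plane DEG: n = (149366, -28602, -165256); plane equation n·P = -5132470.
Requiring n·F = -5132470: (149366)r + (-24699416) = -5132470.
So r = 131.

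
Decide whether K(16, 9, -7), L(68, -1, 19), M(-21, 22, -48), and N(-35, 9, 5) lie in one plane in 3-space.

With K as base: KL = (52, -10, 26), KM = (-37, 13, -41), KN = (-51, 0, 12).
KM × KN = (156, 2535, 663).
KL · (KM × KN) = 0.
The scalar triple product vanishes, so the four points are coplanar.

Yes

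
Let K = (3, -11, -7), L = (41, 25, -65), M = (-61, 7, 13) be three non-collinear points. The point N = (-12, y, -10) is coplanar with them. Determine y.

1

Coplanarity requires KL · (KM × KN) = 0.
KL = (38, 36, -58), KM = (-64, 18, 20); the triple product is linear in y with coefficient 2952 and constant term -2952.
Setting it to zero: y = 1.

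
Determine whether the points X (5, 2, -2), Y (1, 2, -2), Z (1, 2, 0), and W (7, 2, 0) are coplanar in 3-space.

Yes

With X as base: XY = (-4, 0, 0), XZ = (-4, 0, 2), XW = (2, 0, 2).
XZ × XW = (0, 12, 0).
XY · (XZ × XW) = 0.
The scalar triple product vanishes, so the four points are coplanar.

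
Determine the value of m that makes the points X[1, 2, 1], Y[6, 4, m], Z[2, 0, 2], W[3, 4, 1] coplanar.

2

Coplanarity ⇔ det[XY; XZ; XW] = 0.
Expanding, this is linear in m: (6)m + (-12) = 0.
So m = 2.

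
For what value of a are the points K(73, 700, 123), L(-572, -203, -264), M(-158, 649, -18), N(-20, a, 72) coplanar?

25

Normal to plane KLM: n = (107586, -1548, -175698); plane equation n·P = -14840676.
Requiring n·N = -14840676: (-1548)a + (-14801976) = -14840676.
So a = 25.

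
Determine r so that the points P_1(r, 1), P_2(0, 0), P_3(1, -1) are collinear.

-1

The three points are collinear iff det[P_1P_2; P_1P_3] = 0.
This determinant is linear in r: (1)r + (1) = 0, so r = -1.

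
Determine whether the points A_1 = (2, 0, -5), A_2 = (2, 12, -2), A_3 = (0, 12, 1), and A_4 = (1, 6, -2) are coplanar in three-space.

A normal to the plane through A_1, A_2, A_3 is n = A_1A_2 × A_1A_3 = (36, -6, 24).
The plane has equation n·P = -48. For A_4: n·A_4 = -48.
Equal, so A_4 lies in the plane and all four are coplanar.

Yes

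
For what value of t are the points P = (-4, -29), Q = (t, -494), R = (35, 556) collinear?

Collinearity: (Q − P) must be parallel to (R − P) = (39, 585).
Cross-multiplying the components: (t − (-4))·(585) = (-465)·(39).
Solving gives t = -35.

-35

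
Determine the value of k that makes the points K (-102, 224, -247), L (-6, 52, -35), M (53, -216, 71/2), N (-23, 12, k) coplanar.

Coplanarity ⇔ det[KL; KM; KN] = 0.
Expanding, this is linear in k: (-15580)k + (-1534630) = 0.
So k = -197/2.

-197/2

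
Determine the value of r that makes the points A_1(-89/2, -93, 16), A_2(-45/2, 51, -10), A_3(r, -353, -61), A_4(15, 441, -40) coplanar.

-33/2

Normal to plane A_1A_2A_4: n = (5820, -315, 3180); plane equation n·P = -178815.
Requiring n·A_3 = -178815: (5820)r + (-82785) = -178815.
So r = -33/2.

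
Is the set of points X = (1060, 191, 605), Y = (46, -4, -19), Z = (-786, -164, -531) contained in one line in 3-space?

XY = (-1014, -195, -624), XZ = (-1846, -355, -1136).
XY × XZ = (0, 0, 0).
The cross product vanishes, so the three points are collinear.

Yes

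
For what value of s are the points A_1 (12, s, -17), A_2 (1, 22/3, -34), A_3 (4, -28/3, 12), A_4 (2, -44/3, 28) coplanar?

The points are coplanar iff A_1A_2 · (A_1A_3 × A_1A_4) = 0.
Expanding, this is linear in s: (140)s + (140/3) = 0.
So s = -1/3.

-1/3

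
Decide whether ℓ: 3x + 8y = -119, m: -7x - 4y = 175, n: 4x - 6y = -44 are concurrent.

No

Intersecting ℓ and m: solving the 2×2 system gives (x, y) = (-21, -7).
Substitute into n: (4)(-21) + (-6)(-7) = -42.
But n requires -44 ≠ -42, so the three lines have no common point.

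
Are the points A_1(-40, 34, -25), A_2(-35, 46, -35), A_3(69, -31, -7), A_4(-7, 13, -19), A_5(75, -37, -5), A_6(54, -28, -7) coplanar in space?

The plane through A_1, A_2, A_3 has normal n = A_1A_2 × A_1A_3 = (-434, -1180, -1633) and equation n·P = 18065.
Checking the remaining points: n·A_4 = 18725, n·A_5 = 19275, n·A_6 = 21035.
Since n·A_4 = 18725 ≠ 18065, A_4 is off the plane and the points are not all coplanar.

No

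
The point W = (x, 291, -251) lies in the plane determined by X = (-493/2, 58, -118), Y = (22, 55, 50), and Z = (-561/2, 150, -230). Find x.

-175/2

The plane through X, Y, Z has equation −15120x + 24360y + 24600z = 2237160.
Substituting W: (-15120)x + (914160) = 2237160, so x = -175/2.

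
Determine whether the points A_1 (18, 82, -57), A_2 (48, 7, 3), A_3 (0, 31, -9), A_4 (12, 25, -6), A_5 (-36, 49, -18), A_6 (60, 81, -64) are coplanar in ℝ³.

Yes

The plane through A_1, A_2, A_3 has normal n = A_1A_2 × A_1A_3 = (-540, -2520, -2880) and equation n·P = -52200.
Checking the remaining points: n·A_4 = -52200, n·A_5 = -52200, n·A_6 = -52200.
All equal -52200, so all 6 points lie in one plane.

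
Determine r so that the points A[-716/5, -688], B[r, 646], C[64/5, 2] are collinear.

The three points are collinear iff det[AB; AC] = 0.
This determinant is linear in r: (690)r + (-109296) = 0, so r = 792/5.

792/5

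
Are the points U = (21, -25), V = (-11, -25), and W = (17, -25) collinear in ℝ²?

UV = (-32, 0), UW = (-4, 0).
det[UV; UW] = (-32)(0) − (0)(-4) = 0.
The determinant is zero, so the points are collinear.

Yes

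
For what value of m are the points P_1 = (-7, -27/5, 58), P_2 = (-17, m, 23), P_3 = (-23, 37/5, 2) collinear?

13/5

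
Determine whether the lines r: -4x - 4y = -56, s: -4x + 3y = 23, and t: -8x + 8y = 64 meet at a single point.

No

Intersecting r and s: solving the 2×2 system gives (x, y) = (19/7, 79/7).
Substitute into t: (-8)(19/7) + (8)(79/7) = 480/7.
But t requires 64 ≠ 480/7, so the three lines have no common point.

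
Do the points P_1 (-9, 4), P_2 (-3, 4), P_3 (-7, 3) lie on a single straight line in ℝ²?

P_1P_2 = (6, 0), P_1P_3 = (2, -1).
If collinear, P_1P_3 would be a scalar multiple of P_1P_2. But (6)·(-1) ≠ (0)·(2) (difference -6), so they are not parallel; the points are not collinear.

No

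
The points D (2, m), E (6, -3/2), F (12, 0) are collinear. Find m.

-5/2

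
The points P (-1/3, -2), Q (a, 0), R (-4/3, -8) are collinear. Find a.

Collinearity: (Q − P) must be parallel to (R − P) = (-1, -6).
Cross-multiplying the components: (a − (-1/3))·(-6) = (2)·(-1).
Solving gives a = 0.

0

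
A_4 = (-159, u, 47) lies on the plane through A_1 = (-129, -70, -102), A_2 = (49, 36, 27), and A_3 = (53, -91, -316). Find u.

The plane through A_1, A_2, A_3 has equation −19975x + 61570y − 23030z = 615935.
Substituting A_4: (61570)u + (2093615) = 615935, so u = -24.

-24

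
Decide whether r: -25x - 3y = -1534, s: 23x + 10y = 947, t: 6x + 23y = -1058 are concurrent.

No

Intersecting r and s: solving the 2×2 system gives (x, y) = (12499/181, -11607/181).
Substitute into t: (6)(12499/181) + (23)(-11607/181) = -191967/181.
But t requires -1058 ≠ -191967/181, so the three lines have no common point.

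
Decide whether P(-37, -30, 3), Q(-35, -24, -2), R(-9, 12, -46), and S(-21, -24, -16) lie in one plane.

Yes

The four points are coplanar iff the 3×3 determinant with rows PQ, PR, PS is zero.
Rows: (2, 6, -5), (28, 42, -49), (16, 6, -19).
Expanding along the first row: (2)(-504) − (6)(252) + (-5)(-504) = 0.
Zero determinant ⇒ coplanar.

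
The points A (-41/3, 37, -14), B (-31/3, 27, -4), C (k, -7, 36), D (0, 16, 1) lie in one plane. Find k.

-17/3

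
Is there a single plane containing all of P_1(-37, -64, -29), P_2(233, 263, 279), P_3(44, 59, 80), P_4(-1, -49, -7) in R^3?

A normal to the plane through P_1, P_2, P_3 is n = P_1P_2 × P_1P_3 = (-2241, -4482, 6723).
The plane has equation n·P = 174798. For P_4: n·P_4 = 174798.
Equal, so P_4 lies in the plane and all four are coplanar.

Yes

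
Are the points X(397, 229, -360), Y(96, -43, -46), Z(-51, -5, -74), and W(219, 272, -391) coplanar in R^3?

No

With X as base: XY = (-301, -272, 314), XZ = (-448, -234, 286), XW = (-178, 43, -31).
XZ × XW = (-5044, -64796, -60916).
XY · (XZ × XW) = 15132.
Since 15132 ≠ 0, the four points are not coplanar.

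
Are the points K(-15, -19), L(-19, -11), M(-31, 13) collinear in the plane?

KL = (-4, 8), KM = (-16, 32).
det[KL; KM] = (-4)(32) − (8)(-16) = 0.
The determinant is zero, so the points are collinear.

Yes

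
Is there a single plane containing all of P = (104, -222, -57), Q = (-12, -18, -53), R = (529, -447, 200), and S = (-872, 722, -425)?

With P as base: PQ = (-116, 204, 4), PR = (425, -225, 257), PS = (-976, 944, -368).
PR × PS = (-159808, -94432, 181600).
PQ · (PR × PS) = 0.
The scalar triple product vanishes, so the four points are coplanar.

Yes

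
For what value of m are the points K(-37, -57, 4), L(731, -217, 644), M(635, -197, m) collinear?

564

Direction KL = (768, -160, 640). From the x-coordinate of M, the parameter along the line is τ = (635 − (-37))/768 = 7/8.
Then m = 4 + 7/8·(640) = 564.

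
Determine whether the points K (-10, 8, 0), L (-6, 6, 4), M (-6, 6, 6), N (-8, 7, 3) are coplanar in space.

A normal to the plane through K, L, M is n = KL × KM = (-4, -8, 0).
The plane has equation n·P = -24. For N: n·N = -24.
Equal, so N lies in the plane and all four are coplanar.

Yes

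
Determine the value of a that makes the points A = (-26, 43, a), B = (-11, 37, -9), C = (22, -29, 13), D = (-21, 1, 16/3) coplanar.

-10

The points are coplanar iff AB · (AC × AD) = 0.
Expanding, this is linear in a: (1848)a + (18480) = 0.
So a = -10.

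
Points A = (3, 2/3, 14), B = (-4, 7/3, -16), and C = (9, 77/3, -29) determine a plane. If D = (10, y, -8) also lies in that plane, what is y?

19

Coplanarity requires AB · (AC × AD) = 0.
AB = (-7, 5/3, -30), AC = (6, 25, -43); the triple product is linear in y with coefficient -481 and constant term 9139.
Setting it to zero: y = 19.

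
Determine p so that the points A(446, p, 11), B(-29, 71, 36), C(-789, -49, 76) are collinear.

Direction BC = (-760, -120, 40). From the x-coordinate of A, the parameter along the line is τ = (446 − (-29))/(-760) = -5/8.
Then p = 71 + (-5/8)·(-120) = 146.

146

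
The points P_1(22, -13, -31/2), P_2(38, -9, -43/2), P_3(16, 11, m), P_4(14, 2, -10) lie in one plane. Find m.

Normal to plane P_1P_2P_4: n = (112, -40, 272); plane equation n·P = -1232.
Requiring n·P_3 = -1232: (272)m + (1352) = -1232.
So m = -19/2.

-19/2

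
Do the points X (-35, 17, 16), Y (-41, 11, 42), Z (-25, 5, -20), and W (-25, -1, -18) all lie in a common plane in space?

Yes

A normal to the plane through X, Y, Z is n = XY × XZ = (528, 44, 132).
The plane has equation n·P = -15620. For W: n·W = -15620.
Equal, so W lies in the plane and all four are coplanar.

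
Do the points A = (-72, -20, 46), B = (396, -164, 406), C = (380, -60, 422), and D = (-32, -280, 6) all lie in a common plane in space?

The four points are coplanar iff the 3×3 determinant with rows AB, AC, AD is zero.
Rows: (468, -144, 360), (452, -40, 376), (40, -260, -40).
Expanding along the first row: (468)(99360) − (-144)(-33120) + (360)(-115920) = 0.
Zero determinant ⇒ coplanar.

Yes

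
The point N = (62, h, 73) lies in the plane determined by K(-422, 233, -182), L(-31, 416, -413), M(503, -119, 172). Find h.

-12

A normal to the plane is n = KL × KM = (-16530, -352089, -306907).
N lies in the plane iff n · KN = 0.
This gives (-352089)h + (-4225068) = 0, so h = -12.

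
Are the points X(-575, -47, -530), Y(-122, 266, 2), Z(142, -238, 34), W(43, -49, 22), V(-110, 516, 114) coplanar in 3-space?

Yes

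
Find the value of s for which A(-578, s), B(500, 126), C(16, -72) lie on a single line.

-315

Collinearity: (A − B) must be parallel to (C − B) = (-484, -198).
Cross-multiplying the components: (s − 126)·(-484) = (-1078)·(-198).
Solving gives s = -315.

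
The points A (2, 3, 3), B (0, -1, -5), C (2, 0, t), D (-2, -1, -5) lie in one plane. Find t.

-3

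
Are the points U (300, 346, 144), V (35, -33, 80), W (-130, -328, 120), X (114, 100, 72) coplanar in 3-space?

Yes

The four points are coplanar iff the 3×3 determinant with rows UV, UW, UX is zero.
Rows: (-265, -379, -64), (-430, -674, -24), (-186, -246, -72).
Expanding along the first row: (-265)(42624) − (-379)(26496) + (-64)(-19584) = 0.
Zero determinant ⇒ coplanar.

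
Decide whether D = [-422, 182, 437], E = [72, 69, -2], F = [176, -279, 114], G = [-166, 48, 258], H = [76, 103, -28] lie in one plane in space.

Yes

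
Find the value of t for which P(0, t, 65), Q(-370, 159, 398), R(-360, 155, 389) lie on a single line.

11

Direction QR = (10, -4, -9). From the x-coordinate of P, the parameter along the line is τ = (0 − (-370))/10 = 37.
Then t = 159 + 37·(-4) = 11.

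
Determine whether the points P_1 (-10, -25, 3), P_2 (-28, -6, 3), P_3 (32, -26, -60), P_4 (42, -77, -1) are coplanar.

The four points are coplanar iff the 3×3 determinant with rows P_1P_2, P_1P_3, P_1P_4 is zero.
Rows: (-18, 19, 0), (42, -1, -63), (52, -52, -4).
Expanding along the first row: (-18)(-3272) − (19)(3108) + (0)(-2132) = -156.
Nonzero ⇒ not coplanar.

No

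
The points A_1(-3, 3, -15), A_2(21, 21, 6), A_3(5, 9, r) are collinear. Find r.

Direction A_1A_2 = (24, 18, 21). From the x-coordinate of A_3, the parameter along the line is τ = (5 − (-3))/24 = 1/3.
Then r = (-15) + 1/3·(21) = -8.

-8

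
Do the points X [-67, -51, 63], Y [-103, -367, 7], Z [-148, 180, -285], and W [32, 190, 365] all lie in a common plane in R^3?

A normal to the plane through X, Y, Z is n = XY × XZ = (122904, -7992, -33912).
The plane has equation n·P = -9963432. For W: n·W = -9963432.
Equal, so W lies in the plane and all four are coplanar.

Yes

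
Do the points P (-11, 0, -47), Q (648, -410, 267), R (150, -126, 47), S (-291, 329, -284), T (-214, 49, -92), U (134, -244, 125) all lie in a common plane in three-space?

Yes

The plane through P, Q, R has normal n = PQ × PR = (1024, -11392, -17024) and equation n·X = 788864.
Checking the remaining points: n·S = 788864, n·T = 788864, n·U = 788864.
All equal 788864, so all 6 points lie in one plane.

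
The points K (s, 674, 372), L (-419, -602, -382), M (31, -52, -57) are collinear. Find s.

Collinearity requires KL × KM = 0; each component is linear in s.
The y-component gives (325)s + (-203125) = 0, so s = 625.
The remaining components then also vanish.

625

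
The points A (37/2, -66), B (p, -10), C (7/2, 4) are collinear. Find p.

The three points are collinear iff det[AB; AC] = 0.
This determinant is linear in p: (70)p + (-455) = 0, so p = 13/2.

13/2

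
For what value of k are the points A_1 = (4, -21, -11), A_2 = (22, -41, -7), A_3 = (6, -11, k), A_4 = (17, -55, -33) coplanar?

5

Normal to plane A_1A_2A_4: n = (576, 448, -352); plane equation n·P = -3232.
Requiring n·A_3 = -3232: (-352)k + (-1472) = -3232.
So k = 5.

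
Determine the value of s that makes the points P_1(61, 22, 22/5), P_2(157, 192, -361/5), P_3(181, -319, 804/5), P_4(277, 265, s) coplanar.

Normal to plane P_1P_2P_3: n = (2337/5, -121032/5, -53136); plane equation n·P = -3689139/5.
Requiring n·P_4 = -3689139/5: (-53136)s + (-31426131/5) = -3689139/5.
So s = -522/5.

-522/5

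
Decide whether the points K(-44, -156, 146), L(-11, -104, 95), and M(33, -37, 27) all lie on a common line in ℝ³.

No

KL = (33, 52, -51), KM = (77, 119, -119).
KL × KM = (-119, 0, -77).
The cross product is nonzero, so the points do not lie on one line.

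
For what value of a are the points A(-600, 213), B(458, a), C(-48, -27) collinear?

Collinearity: (B − A) must be parallel to (C − A) = (552, -240).
Cross-multiplying the components: (a − 213)·(552) = (1058)·(-240).
Solving gives a = -247.

-247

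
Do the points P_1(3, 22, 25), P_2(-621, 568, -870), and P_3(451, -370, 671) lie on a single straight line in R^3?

P_1P_2 = (-624, 546, -895), P_1P_3 = (448, -392, 646).
Comparing components 2 and 3: (546)(646) − (-895)(-392) = 1876 ≠ 0, so P_1P_2 and P_1P_3 are not parallel and the points are not collinear.

No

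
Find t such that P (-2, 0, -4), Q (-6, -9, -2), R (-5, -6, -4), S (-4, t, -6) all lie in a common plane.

-3

Coplanarity ⇔ det[PQ; PR; PS] = 0.
Expanding, this is linear in t: (-6)t + (-18) = 0.
So t = -3.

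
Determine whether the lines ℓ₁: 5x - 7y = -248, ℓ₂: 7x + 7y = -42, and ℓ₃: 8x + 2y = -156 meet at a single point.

No

Intersecting ℓ₁ and ℓ₂: solving the 2×2 system gives (x, y) = (-145/6, 109/6).
Substitute into ℓ₃: (8)(-145/6) + (2)(109/6) = -157.
But ℓ₃ requires -156 ≠ -157, so the three lines have no common point.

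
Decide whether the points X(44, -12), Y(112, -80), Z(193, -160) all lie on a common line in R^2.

XY = (68, -68), XZ = (149, -148).
det[XY; XZ] = (68)(-148) − (-68)(149) = 68.
The determinant is nonzero, so they are not collinear.

No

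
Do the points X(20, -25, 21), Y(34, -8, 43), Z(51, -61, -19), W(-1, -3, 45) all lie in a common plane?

No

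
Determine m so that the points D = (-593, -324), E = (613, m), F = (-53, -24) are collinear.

346

Collinearity: (E − D) must be parallel to (F − D) = (540, 300).
Cross-multiplying the components: (m − (-324))·(540) = (1206)·(300).
Solving gives m = 346.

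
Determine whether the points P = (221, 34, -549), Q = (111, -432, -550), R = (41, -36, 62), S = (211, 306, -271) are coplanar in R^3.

Yes

With P as base: PQ = (-110, -466, -1), PR = (-180, -70, 611), PS = (-10, 272, 278).
PR × PS = (-185652, 43930, -49660).
PQ · (PR × PS) = 0.
The scalar triple product vanishes, so the four points are coplanar.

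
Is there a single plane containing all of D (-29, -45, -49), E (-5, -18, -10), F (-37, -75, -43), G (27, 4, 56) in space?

A normal to the plane through D, E, F is n = DE × DF = (1332, -456, -504).
The plane has equation n·P = 6588. For G: n·G = 5916.
5916 ≠ 6588, so G is off the plane.

No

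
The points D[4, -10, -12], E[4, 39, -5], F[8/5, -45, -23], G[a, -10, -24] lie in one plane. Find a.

-4/5

The points are coplanar iff DE · (DF × DG) = 0.
Expanding, this is linear in a: (-294)a + (-1176/5) = 0.
So a = -4/5.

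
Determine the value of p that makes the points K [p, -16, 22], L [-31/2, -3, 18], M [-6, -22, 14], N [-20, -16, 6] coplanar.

The points are coplanar iff KL · (KM × KN) = 0.
Expanding, this is linear in p: (-176)p + (-176) = 0.
So p = -1.

-1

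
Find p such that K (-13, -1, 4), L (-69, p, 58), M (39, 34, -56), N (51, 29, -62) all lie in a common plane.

-21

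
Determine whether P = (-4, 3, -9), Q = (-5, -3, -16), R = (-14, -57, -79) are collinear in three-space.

Yes

PQ = (-1, -6, -7), PR = (-10, -60, -70).
Each component of PR is 10 times the corresponding component of PQ, so PR = 10·PQ and the points are collinear.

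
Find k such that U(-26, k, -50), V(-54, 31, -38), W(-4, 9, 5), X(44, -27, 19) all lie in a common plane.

-1

The points are coplanar iff UV · (UW × UX) = 0.
Expanding, this is linear in k: (-1364)k + (-1364) = 0.
So k = -1.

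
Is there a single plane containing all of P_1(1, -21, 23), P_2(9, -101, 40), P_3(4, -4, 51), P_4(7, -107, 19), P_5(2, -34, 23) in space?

No

The plane through P_1, P_2, P_3 has normal n = P_1P_2 × P_1P_3 = (-2529, -173, 376) and equation n·P = 9752.
Checking the remaining points: n·P_4 = 7952, n·P_5 = 9472.
Since n·P_4 = 7952 ≠ 9752, P_4 is off the plane and the points are not all coplanar.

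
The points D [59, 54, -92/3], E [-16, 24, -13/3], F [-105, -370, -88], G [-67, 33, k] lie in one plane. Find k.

The points are coplanar iff DE · (DF × DG) = 0.
Expanding, this is linear in k: (26880)k + (-618240) = 0.
So k = 23.

23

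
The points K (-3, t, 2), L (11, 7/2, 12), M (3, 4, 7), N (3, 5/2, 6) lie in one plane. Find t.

Coplanarity ⇔ det[KL; KM; KN] = 0.
Expanding, this is linear in t: (8)t + (-20) = 0.
So t = 5/2.

5/2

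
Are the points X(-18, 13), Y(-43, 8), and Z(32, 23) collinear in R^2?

Yes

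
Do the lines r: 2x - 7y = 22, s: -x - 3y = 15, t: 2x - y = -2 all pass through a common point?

Intersecting r and s: solving the 2×2 system gives (x, y) = (-3, -4).
Substitute into t: (2)(-3) + (-1)(-4) = -2.
This equals -2, so (-3, -4) lies on all three lines and they are concurrent.

Yes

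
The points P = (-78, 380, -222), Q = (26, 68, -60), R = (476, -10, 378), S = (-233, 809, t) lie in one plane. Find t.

Normal to plane PQR: n = (-124020, 27348, 132288); plane equation n·X = -9302136.
Requiring n·S = -9302136: (132288)t + (51021192) = -9302136.
So t = -456.

-456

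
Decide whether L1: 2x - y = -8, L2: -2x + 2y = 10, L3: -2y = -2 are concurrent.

Lines aᵢx + bᵢy = cᵢ with pairwise distinct directions are concurrent exactly when det[aᵢ bᵢ cᵢ] = 0.
Here the determinant is 4.
Nonzero, so no common point exists.

No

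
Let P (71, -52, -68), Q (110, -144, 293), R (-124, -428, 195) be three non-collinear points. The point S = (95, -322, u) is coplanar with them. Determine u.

The plane through P, Q, R has equation 111540x − 80652y − 32604z = 14330316.
Substituting S: (-32604)u + (36566244) = 14330316, so u = 682.

682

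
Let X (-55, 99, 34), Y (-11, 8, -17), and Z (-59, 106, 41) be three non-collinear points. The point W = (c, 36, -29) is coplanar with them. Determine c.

-19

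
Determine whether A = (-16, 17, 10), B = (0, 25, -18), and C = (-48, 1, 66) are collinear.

AB = (16, 8, -28), AC = (-32, -16, 56).
Each component of AC is -2 times the corresponding component of AB, so AC = -2·AB and the points are collinear.

Yes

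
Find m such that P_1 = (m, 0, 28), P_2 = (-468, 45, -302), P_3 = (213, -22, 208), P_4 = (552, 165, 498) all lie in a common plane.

-27

Coplanarity ⇔ det[P_1P_2; P_1P_3; P_1P_4] = 0.
Expanding, this is linear in m: (114800)m + (3099600) = 0.
So m = -27.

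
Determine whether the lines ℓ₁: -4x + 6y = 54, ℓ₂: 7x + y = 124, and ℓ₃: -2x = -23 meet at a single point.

Intersecting ℓ₁ and ℓ₂: solving the 2×2 system gives (x, y) = (15, 19).
Substitute into ℓ₃: (-2)(15) + (0)(19) = -30.
But ℓ₃ requires -23 ≠ -30, so the three lines have no common point.

No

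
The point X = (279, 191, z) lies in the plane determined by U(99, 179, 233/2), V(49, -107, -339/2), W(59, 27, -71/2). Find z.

257/2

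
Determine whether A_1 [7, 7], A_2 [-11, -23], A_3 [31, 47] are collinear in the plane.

A_1A_2 = (-18, -30), A_1A_3 = (24, 40).
Checking proportionality: A_1A_3 = -4/3·A_1A_2, so the vectors are parallel and the points are collinear.

Yes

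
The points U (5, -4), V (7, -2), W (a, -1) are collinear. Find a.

8

The three points are collinear iff det[UV; UW] = 0.
This determinant is linear in a: (-2)a + (16) = 0, so a = 8.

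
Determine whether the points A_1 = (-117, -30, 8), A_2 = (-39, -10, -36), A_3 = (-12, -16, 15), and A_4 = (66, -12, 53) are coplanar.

With A_1 as base: A_1A_2 = (78, 20, -44), A_1A_3 = (105, 14, 7), A_1A_4 = (183, 18, 45).
A_1A_3 × A_1A_4 = (504, -3444, -672).
A_1A_2 · (A_1A_3 × A_1A_4) = 0.
The scalar triple product vanishes, so the four points are coplanar.

Yes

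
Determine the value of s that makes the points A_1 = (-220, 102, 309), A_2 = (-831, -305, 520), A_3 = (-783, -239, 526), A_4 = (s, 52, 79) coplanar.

30

The points are coplanar iff A_1A_2 · (A_1A_3 × A_1A_4) = 0.
Expanding, this is linear in s: (-16368)s + (491040) = 0.
So s = 30.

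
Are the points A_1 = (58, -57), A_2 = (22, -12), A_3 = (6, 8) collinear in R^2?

A_1A_2 = (-36, 45), A_1A_3 = (-52, 65).
Twice the signed area of △A_1A_2A_3 is (-36)(65) − (45)(-52) = 0.
The triangle is degenerate (zero area), so the points are collinear.

Yes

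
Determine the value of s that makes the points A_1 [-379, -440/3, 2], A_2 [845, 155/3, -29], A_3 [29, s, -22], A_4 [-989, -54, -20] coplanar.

-32/3

Normal to plane A_1A_2A_4: n = (-4472/3, 45838, 703222/3); plane equation n·P = -17067388/3.
Requiring n·A_3 = -17067388/3: (45838)s + (-15600572/3) = -17067388/3.
So s = -32/3.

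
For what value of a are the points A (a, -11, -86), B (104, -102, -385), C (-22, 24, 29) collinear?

13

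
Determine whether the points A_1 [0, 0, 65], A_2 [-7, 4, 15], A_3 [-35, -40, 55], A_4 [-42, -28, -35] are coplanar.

No

The four points are coplanar iff the 3×3 determinant with rows A_1A_2, A_1A_3, A_1A_4 is zero.
Rows: (-7, 4, -50), (-35, -40, -10), (-42, -28, -100).
Expanding along the first row: (-7)(3720) − (4)(3080) + (-50)(-700) = -3360.
Nonzero ⇒ not coplanar.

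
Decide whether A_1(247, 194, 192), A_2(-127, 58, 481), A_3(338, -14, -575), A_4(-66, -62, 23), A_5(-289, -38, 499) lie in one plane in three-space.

Yes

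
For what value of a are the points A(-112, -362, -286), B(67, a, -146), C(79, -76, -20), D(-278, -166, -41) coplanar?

-196

The points are coplanar iff AB · (AC × AD) = 0.
Expanding, this is linear in a: (-90951)a + (-17826396) = 0.
So a = -196.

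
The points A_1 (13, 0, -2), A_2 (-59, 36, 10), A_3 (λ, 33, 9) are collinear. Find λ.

-53

Direction A_1A_2 = (-72, 36, 12). From the y-coordinate of A_3, the parameter along the line is τ = (33 − 0)/36 = 11/12.
Then λ = 13 + 11/12·(-72) = -53.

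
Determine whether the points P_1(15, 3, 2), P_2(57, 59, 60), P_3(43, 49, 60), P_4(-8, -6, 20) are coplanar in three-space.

With P_1 as base: P_1P_2 = (42, 56, 58), P_1P_3 = (28, 46, 58), P_1P_4 = (-23, -9, 18).
P_1P_3 × P_1P_4 = (1350, -1838, 806).
P_1P_2 · (P_1P_3 × P_1P_4) = 520.
Since 520 ≠ 0, the four points are not coplanar.

No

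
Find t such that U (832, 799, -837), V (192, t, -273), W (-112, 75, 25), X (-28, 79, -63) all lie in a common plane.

199

Normal to plane UWX: n = (60264, -10664, 57040); plane equation n·P = -6123368.
Requiring n·V = -6123368: (-10664)t + (-4001232) = -6123368.
So t = 199.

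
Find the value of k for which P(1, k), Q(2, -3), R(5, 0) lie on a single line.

-4

Collinearity: (P − Q) must be parallel to (R − Q) = (3, 3).
Cross-multiplying the components: (k − (-3))·(3) = (-1)·(3).
Solving gives k = -4.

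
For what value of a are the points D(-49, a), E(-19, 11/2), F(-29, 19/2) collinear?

Collinearity: (D − E) must be parallel to (F − E) = (-10, 4).
Cross-multiplying the components: (a − 11/2)·(-10) = (-30)·(4).
Solving gives a = 35/2.

35/2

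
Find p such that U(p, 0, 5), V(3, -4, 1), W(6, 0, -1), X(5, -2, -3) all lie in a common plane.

5

Coplanarity ⇔ det[UV; UW; UX] = 0.
Expanding, this is linear in p: (12)p + (-60) = 0.
So p = 5.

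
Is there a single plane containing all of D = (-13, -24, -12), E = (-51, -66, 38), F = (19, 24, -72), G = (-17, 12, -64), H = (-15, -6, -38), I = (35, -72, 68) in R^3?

Yes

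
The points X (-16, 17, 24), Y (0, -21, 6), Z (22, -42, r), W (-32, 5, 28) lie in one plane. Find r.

-10

Normal to plane XYW: n = (-368, 224, -800); plane equation n·P = -9504.
Requiring n·Z = -9504: (-800)r + (-17504) = -9504.
So r = -10.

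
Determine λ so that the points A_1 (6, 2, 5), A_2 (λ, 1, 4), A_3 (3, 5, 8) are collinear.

Direction A_1A_3 = (-3, 3, 3). From the y-coordinate of A_2, the parameter along the line is τ = (1 − 2)/3 = -1/3.
Then λ = 6 + (-1/3)·(-3) = 7.

7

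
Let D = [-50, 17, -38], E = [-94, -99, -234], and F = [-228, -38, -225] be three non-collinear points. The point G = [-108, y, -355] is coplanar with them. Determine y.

Coplanarity requires DE · (DF × DG) = 0.
DE = (-44, -116, -196), DF = (-178, -55, -187); the triple product is linear in y with coefficient 26660 and constant term 4692160.
Setting it to zero: y = -176.

-176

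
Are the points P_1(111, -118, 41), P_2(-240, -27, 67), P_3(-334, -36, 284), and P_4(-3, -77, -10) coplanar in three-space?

The four points are coplanar iff the 3×3 determinant with rows P_1P_2, P_1P_3, P_1P_4 is zero.
Rows: (-351, 91, 26), (-445, 82, 243), (-114, 41, -51).
Expanding along the first row: (-351)(-14145) − (91)(50397) + (26)(-8897) = 147446.
Nonzero ⇒ not coplanar.

No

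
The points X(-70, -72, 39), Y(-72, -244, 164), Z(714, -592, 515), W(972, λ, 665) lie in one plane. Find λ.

-754

Normal to plane XYZ: n = (-16872, 98952, 135888); plane equation n·P = -643872.
Requiring n·W = -643872: (98952)λ + (73965936) = -643872.
So λ = -754.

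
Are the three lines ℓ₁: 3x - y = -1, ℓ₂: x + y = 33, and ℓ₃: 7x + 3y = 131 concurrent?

Yes

Intersecting ℓ₁ and ℓ₂: solving the 2×2 system gives (x, y) = (8, 25).
Substitute into ℓ₃: (7)(8) + (3)(25) = 131.
This equals 131, so (8, 25) lies on all three lines and they are concurrent.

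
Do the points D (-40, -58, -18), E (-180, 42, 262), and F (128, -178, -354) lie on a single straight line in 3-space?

Yes

DE = (-140, 100, 280), DF = (168, -120, -336).
DE × DF = (0, 0, 0).
The cross product vanishes, so the three points are collinear.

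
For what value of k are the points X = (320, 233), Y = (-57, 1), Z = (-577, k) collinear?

Collinearity: (Z − X) must be parallel to (Y − X) = (-377, -232).
Cross-multiplying the components: (k − 233)·(-377) = (-897)·(-232).
Solving gives k = -319.

-319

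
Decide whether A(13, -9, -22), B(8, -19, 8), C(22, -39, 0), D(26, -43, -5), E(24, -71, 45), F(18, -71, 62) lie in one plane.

Yes

The plane through A, B, C has normal n = AB × AC = (680, 380, 240) and equation n·P = 140.
Checking the remaining points: n·D = 140, n·E = 140, n·F = 140.
All equal 140, so all 6 points lie in one plane.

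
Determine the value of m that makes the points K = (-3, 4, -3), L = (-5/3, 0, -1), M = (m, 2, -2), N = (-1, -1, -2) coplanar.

The points are coplanar iff KL · (KM × KN) = 0.
Expanding, this is linear in m: (-6)m + (-14) = 0.
So m = -7/3.

-7/3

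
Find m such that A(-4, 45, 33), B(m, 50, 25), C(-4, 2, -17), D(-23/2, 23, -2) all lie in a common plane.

-15

Coplanarity ⇔ det[AB; AC; AD] = 0.
Expanding, this is linear in m: (405)m + (6075) = 0.
So m = -15.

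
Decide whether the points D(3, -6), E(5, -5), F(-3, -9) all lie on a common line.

Yes

DE = (2, 1), DF = (-6, -3).
Checking proportionality: DF = -3·DE, so the vectors are parallel and the points are collinear.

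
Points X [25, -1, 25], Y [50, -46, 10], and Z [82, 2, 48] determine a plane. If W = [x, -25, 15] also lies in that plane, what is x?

Coplanarity requires XY · (XZ × XW) = 0.
XY = (25, -45, -15), XZ = (57, 3, 23); the triple product is linear in x with coefficient -990 and constant term 32670.
Setting it to zero: x = 33.

33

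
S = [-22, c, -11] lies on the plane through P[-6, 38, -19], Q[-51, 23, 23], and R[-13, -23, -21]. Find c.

A normal to the plane is n = PQ × PR = (2592, -384, 2640).
S lies in the plane iff n · PS = 0.
This gives (-384)c + (-5760) = 0, so c = -15.

-15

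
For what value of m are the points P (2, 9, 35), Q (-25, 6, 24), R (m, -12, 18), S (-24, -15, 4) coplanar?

13

Normal to plane PQS: n = (-171, -551, 570); plane equation n·X = 14649.
Requiring n·R = 14649: (-171)m + (16872) = 14649.
So m = 13.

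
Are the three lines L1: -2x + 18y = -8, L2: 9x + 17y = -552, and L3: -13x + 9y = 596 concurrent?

Intersecting L1 and L2: solving the 2×2 system gives (x, y) = (-50, -6).
Substitute into L3: (-13)(-50) + (9)(-6) = 596.
This equals 596, so (-50, -6) lies on all three lines and they are concurrent.

Yes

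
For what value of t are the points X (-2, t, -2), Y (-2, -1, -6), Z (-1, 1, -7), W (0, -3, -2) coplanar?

The points are coplanar iff XY · (XZ × XW) = 0.
Expanding, this is linear in t: (6)t + (30) = 0.
So t = -5.

-5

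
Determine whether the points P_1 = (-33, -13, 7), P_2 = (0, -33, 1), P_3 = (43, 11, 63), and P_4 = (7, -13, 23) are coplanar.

No

A normal to the plane through P_1, P_2, P_3 is n = P_1P_2 × P_1P_3 = (-976, -2304, 2312).
The plane has equation n·P = 78344. For P_4: n·P_4 = 76296.
76296 ≠ 78344, so P_4 is off the plane.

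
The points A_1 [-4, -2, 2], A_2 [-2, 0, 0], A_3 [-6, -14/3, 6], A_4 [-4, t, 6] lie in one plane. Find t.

The points are coplanar iff A_1A_2 · (A_1A_3 × A_1A_4) = 0.
Expanding, this is linear in t: (-4)t + (-40/3) = 0.
So t = -10/3.

-10/3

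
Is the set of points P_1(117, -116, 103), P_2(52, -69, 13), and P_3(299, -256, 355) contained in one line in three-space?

No

P_1P_2 = (-65, 47, -90), P_1P_3 = (182, -140, 252).
P_1P_2 × P_1P_3 = (-756, 0, 546).
The cross product is nonzero, so the points do not lie on one line.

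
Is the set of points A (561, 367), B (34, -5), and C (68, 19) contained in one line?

AB = (-527, -372), AC = (-493, -348).
det[AB; AC] = (-527)(-348) − (-372)(-493) = 0.
The determinant is zero, so the points are collinear.

Yes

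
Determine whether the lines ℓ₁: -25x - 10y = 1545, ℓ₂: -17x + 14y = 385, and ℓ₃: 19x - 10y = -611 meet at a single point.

Intersecting ℓ₁ and ℓ₂: solving the 2×2 system gives (x, y) = (-49, -32).
Substitute into ℓ₃: (19)(-49) + (-10)(-32) = -611.
This equals -611, so (-49, -32) lies on all three lines and they are concurrent.

Yes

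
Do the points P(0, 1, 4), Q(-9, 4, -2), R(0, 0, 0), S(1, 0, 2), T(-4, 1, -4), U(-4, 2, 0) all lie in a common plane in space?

Yes

The plane through P, Q, R has normal n = PQ × PR = (-18, -36, 9) and equation n·X = 0.
Checking the remaining points: n·S = 0, n·T = 0, n·U = 0.
All equal 0, so all 6 points lie in one plane.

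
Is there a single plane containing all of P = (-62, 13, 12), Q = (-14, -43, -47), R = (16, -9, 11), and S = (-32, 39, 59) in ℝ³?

A normal to the plane through P, Q, R is n = PQ × PR = (-1242, -4554, 3312).
The plane has equation n·X = 57546. For S: n·S = 57546.
Equal, so S lies in the plane and all four are coplanar.

Yes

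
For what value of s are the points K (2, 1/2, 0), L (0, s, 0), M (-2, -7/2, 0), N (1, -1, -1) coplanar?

Normal to plane KMN: n = (4, -4, 2); plane equation n·P = 6.
Requiring n·L = 6: (-4)s + (0) = 6.
So s = -3/2.

-3/2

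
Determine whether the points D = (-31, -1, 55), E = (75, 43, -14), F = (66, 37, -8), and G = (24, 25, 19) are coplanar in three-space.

The four points are coplanar iff the 3×3 determinant with rows DE, DF, DG is zero.
Rows: (106, 44, -69), (97, 38, -63), (55, 26, -36).
Expanding along the first row: (106)(270) − (44)(-27) + (-69)(432) = 0.
Zero determinant ⇒ coplanar.

Yes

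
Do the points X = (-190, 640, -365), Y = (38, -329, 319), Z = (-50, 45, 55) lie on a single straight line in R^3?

Yes

XY = (228, -969, 684), XZ = (140, -595, 420).
XY × XZ = (0, 0, 0).
The cross product vanishes, so the three points are collinear.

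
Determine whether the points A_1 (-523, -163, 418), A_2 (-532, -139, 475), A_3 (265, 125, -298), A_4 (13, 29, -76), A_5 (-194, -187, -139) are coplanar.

The plane through A_1, A_2, A_3 has normal n = A_1A_2 × A_1A_3 = (-33600, 38472, -21504) and equation n·P = 2313192.
Checking the remaining points: n·A_4 = 2313192, n·A_5 = 2313192.
All equal 2313192, so all 5 points lie in one plane.

Yes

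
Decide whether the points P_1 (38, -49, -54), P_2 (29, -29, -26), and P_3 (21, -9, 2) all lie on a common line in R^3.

No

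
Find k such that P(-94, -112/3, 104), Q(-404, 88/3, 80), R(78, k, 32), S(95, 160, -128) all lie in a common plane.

Coplanarity ⇔ det[PQ; PR; PS] = 0.
Expanding, this is linear in k: (76456)k + (-611648) = 0.
So k = 8.

8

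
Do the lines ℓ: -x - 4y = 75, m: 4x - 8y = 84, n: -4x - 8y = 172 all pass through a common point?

Intersecting ℓ and m: solving the 2×2 system gives (x, y) = (-11, -16).
Substitute into n: (-4)(-11) + (-8)(-16) = 172.
This equals 172, so (-11, -16) lies on all three lines and they are concurrent.

Yes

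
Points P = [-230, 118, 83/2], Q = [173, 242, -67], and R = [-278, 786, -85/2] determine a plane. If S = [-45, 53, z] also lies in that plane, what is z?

The plane through P, Q, R has equation 62062x + 39060y + 275156z = 1753794.
Substituting S: (275156)z + (-722610) = 1753794, so z = 9.

9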